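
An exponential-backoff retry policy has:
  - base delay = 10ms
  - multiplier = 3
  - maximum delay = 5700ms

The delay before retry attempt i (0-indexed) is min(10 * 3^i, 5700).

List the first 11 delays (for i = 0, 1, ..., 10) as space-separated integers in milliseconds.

Answer: 10 30 90 270 810 2430 5700 5700 5700 5700 5700

Derivation:
Computing each delay:
  i=0: min(10*3^0, 5700) = 10
  i=1: min(10*3^1, 5700) = 30
  i=2: min(10*3^2, 5700) = 90
  i=3: min(10*3^3, 5700) = 270
  i=4: min(10*3^4, 5700) = 810
  i=5: min(10*3^5, 5700) = 2430
  i=6: min(10*3^6, 5700) = 5700
  i=7: min(10*3^7, 5700) = 5700
  i=8: min(10*3^8, 5700) = 5700
  i=9: min(10*3^9, 5700) = 5700
  i=10: min(10*3^10, 5700) = 5700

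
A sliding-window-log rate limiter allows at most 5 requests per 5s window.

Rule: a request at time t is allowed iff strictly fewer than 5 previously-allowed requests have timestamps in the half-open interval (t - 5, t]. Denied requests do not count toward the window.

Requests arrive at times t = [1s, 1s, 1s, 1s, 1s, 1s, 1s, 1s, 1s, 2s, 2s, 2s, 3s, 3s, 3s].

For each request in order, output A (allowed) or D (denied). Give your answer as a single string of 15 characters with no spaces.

Tracking allowed requests in the window:
  req#1 t=1s: ALLOW
  req#2 t=1s: ALLOW
  req#3 t=1s: ALLOW
  req#4 t=1s: ALLOW
  req#5 t=1s: ALLOW
  req#6 t=1s: DENY
  req#7 t=1s: DENY
  req#8 t=1s: DENY
  req#9 t=1s: DENY
  req#10 t=2s: DENY
  req#11 t=2s: DENY
  req#12 t=2s: DENY
  req#13 t=3s: DENY
  req#14 t=3s: DENY
  req#15 t=3s: DENY

Answer: AAAAADDDDDDDDDD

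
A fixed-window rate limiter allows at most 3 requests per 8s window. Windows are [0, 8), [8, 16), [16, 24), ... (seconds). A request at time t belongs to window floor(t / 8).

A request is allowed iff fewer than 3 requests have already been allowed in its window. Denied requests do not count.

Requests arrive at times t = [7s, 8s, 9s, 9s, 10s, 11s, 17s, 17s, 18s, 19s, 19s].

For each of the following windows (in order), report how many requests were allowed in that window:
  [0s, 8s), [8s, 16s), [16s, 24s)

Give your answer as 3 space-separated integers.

Answer: 1 3 3

Derivation:
Processing requests:
  req#1 t=7s (window 0): ALLOW
  req#2 t=8s (window 1): ALLOW
  req#3 t=9s (window 1): ALLOW
  req#4 t=9s (window 1): ALLOW
  req#5 t=10s (window 1): DENY
  req#6 t=11s (window 1): DENY
  req#7 t=17s (window 2): ALLOW
  req#8 t=17s (window 2): ALLOW
  req#9 t=18s (window 2): ALLOW
  req#10 t=19s (window 2): DENY
  req#11 t=19s (window 2): DENY

Allowed counts by window: 1 3 3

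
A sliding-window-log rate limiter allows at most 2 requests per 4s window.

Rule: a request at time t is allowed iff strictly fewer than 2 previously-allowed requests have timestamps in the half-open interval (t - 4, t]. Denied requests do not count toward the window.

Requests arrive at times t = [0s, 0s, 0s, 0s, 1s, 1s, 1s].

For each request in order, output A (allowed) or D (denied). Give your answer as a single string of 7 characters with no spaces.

Answer: AADDDDD

Derivation:
Tracking allowed requests in the window:
  req#1 t=0s: ALLOW
  req#2 t=0s: ALLOW
  req#3 t=0s: DENY
  req#4 t=0s: DENY
  req#5 t=1s: DENY
  req#6 t=1s: DENY
  req#7 t=1s: DENY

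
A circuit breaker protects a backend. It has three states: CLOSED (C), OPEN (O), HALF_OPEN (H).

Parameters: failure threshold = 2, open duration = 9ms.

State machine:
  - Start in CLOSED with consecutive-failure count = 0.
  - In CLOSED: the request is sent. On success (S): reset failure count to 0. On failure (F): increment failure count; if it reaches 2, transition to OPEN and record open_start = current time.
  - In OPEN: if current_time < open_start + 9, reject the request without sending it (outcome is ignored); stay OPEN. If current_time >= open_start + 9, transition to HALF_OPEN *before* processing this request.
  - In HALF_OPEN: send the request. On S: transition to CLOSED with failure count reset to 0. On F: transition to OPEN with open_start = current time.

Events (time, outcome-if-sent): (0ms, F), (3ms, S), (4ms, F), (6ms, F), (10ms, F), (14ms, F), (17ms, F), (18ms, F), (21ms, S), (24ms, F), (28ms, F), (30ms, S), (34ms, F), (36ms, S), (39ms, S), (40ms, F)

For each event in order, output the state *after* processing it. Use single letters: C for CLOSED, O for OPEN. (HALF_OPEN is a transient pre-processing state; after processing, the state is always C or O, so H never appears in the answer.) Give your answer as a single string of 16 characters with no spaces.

Answer: CCCOOOOOOOOOOOCC

Derivation:
State after each event:
  event#1 t=0ms outcome=F: state=CLOSED
  event#2 t=3ms outcome=S: state=CLOSED
  event#3 t=4ms outcome=F: state=CLOSED
  event#4 t=6ms outcome=F: state=OPEN
  event#5 t=10ms outcome=F: state=OPEN
  event#6 t=14ms outcome=F: state=OPEN
  event#7 t=17ms outcome=F: state=OPEN
  event#8 t=18ms outcome=F: state=OPEN
  event#9 t=21ms outcome=S: state=OPEN
  event#10 t=24ms outcome=F: state=OPEN
  event#11 t=28ms outcome=F: state=OPEN
  event#12 t=30ms outcome=S: state=OPEN
  event#13 t=34ms outcome=F: state=OPEN
  event#14 t=36ms outcome=S: state=OPEN
  event#15 t=39ms outcome=S: state=CLOSED
  event#16 t=40ms outcome=F: state=CLOSED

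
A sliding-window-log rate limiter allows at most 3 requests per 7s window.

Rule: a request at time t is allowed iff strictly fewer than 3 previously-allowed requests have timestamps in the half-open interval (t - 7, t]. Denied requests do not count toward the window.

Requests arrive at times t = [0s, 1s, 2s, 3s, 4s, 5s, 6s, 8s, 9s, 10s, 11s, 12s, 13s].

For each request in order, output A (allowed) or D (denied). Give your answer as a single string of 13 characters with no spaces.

Answer: AAADDDDAAADDD

Derivation:
Tracking allowed requests in the window:
  req#1 t=0s: ALLOW
  req#2 t=1s: ALLOW
  req#3 t=2s: ALLOW
  req#4 t=3s: DENY
  req#5 t=4s: DENY
  req#6 t=5s: DENY
  req#7 t=6s: DENY
  req#8 t=8s: ALLOW
  req#9 t=9s: ALLOW
  req#10 t=10s: ALLOW
  req#11 t=11s: DENY
  req#12 t=12s: DENY
  req#13 t=13s: DENY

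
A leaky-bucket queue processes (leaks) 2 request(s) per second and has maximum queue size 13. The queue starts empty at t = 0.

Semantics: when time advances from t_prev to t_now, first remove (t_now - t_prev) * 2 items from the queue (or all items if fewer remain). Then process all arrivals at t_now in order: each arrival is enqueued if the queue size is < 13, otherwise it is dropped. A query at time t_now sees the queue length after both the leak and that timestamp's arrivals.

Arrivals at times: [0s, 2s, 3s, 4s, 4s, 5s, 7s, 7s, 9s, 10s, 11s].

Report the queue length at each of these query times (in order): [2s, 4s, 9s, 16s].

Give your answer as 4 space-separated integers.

Queue lengths at query times:
  query t=2s: backlog = 1
  query t=4s: backlog = 2
  query t=9s: backlog = 1
  query t=16s: backlog = 0

Answer: 1 2 1 0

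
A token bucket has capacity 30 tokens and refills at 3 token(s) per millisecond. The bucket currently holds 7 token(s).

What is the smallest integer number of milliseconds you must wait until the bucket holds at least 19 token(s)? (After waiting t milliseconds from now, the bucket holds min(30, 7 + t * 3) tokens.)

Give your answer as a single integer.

Answer: 4

Derivation:
Need 7 + t * 3 >= 19, so t >= 12/3.
Smallest integer t = ceil(12/3) = 4.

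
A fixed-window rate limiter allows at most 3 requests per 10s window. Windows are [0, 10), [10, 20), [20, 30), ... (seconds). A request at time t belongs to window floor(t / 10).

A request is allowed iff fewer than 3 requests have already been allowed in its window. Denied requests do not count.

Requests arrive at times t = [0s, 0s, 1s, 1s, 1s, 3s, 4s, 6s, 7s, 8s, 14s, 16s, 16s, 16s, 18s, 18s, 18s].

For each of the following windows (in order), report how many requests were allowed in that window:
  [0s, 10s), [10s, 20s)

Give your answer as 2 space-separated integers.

Processing requests:
  req#1 t=0s (window 0): ALLOW
  req#2 t=0s (window 0): ALLOW
  req#3 t=1s (window 0): ALLOW
  req#4 t=1s (window 0): DENY
  req#5 t=1s (window 0): DENY
  req#6 t=3s (window 0): DENY
  req#7 t=4s (window 0): DENY
  req#8 t=6s (window 0): DENY
  req#9 t=7s (window 0): DENY
  req#10 t=8s (window 0): DENY
  req#11 t=14s (window 1): ALLOW
  req#12 t=16s (window 1): ALLOW
  req#13 t=16s (window 1): ALLOW
  req#14 t=16s (window 1): DENY
  req#15 t=18s (window 1): DENY
  req#16 t=18s (window 1): DENY
  req#17 t=18s (window 1): DENY

Allowed counts by window: 3 3

Answer: 3 3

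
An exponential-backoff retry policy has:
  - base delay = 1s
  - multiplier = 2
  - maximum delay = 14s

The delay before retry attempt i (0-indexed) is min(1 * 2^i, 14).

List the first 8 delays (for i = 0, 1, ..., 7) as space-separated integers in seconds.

Answer: 1 2 4 8 14 14 14 14

Derivation:
Computing each delay:
  i=0: min(1*2^0, 14) = 1
  i=1: min(1*2^1, 14) = 2
  i=2: min(1*2^2, 14) = 4
  i=3: min(1*2^3, 14) = 8
  i=4: min(1*2^4, 14) = 14
  i=5: min(1*2^5, 14) = 14
  i=6: min(1*2^6, 14) = 14
  i=7: min(1*2^7, 14) = 14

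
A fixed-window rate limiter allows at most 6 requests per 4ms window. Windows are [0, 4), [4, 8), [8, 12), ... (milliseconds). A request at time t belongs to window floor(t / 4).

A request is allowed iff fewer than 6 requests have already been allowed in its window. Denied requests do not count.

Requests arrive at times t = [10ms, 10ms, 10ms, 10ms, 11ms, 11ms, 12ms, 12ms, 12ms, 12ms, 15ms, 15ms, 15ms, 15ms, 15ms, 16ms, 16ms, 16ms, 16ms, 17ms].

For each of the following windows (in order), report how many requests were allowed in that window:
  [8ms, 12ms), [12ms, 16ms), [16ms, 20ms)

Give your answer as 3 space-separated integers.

Processing requests:
  req#1 t=10ms (window 2): ALLOW
  req#2 t=10ms (window 2): ALLOW
  req#3 t=10ms (window 2): ALLOW
  req#4 t=10ms (window 2): ALLOW
  req#5 t=11ms (window 2): ALLOW
  req#6 t=11ms (window 2): ALLOW
  req#7 t=12ms (window 3): ALLOW
  req#8 t=12ms (window 3): ALLOW
  req#9 t=12ms (window 3): ALLOW
  req#10 t=12ms (window 3): ALLOW
  req#11 t=15ms (window 3): ALLOW
  req#12 t=15ms (window 3): ALLOW
  req#13 t=15ms (window 3): DENY
  req#14 t=15ms (window 3): DENY
  req#15 t=15ms (window 3): DENY
  req#16 t=16ms (window 4): ALLOW
  req#17 t=16ms (window 4): ALLOW
  req#18 t=16ms (window 4): ALLOW
  req#19 t=16ms (window 4): ALLOW
  req#20 t=17ms (window 4): ALLOW

Allowed counts by window: 6 6 5

Answer: 6 6 5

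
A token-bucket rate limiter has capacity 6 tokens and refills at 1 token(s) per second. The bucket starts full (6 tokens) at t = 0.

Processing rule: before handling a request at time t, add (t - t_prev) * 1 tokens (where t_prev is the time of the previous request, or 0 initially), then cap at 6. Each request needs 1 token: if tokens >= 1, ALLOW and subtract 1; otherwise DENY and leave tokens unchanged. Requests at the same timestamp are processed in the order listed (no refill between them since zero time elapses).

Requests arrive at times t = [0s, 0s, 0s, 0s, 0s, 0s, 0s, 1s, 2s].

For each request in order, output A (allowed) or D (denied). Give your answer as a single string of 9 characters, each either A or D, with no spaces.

Simulating step by step:
  req#1 t=0s: ALLOW
  req#2 t=0s: ALLOW
  req#3 t=0s: ALLOW
  req#4 t=0s: ALLOW
  req#5 t=0s: ALLOW
  req#6 t=0s: ALLOW
  req#7 t=0s: DENY
  req#8 t=1s: ALLOW
  req#9 t=2s: ALLOW

Answer: AAAAAADAA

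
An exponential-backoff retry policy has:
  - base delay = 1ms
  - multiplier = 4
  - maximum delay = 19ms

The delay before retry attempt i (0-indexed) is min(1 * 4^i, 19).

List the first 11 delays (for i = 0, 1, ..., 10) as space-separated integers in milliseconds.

Answer: 1 4 16 19 19 19 19 19 19 19 19

Derivation:
Computing each delay:
  i=0: min(1*4^0, 19) = 1
  i=1: min(1*4^1, 19) = 4
  i=2: min(1*4^2, 19) = 16
  i=3: min(1*4^3, 19) = 19
  i=4: min(1*4^4, 19) = 19
  i=5: min(1*4^5, 19) = 19
  i=6: min(1*4^6, 19) = 19
  i=7: min(1*4^7, 19) = 19
  i=8: min(1*4^8, 19) = 19
  i=9: min(1*4^9, 19) = 19
  i=10: min(1*4^10, 19) = 19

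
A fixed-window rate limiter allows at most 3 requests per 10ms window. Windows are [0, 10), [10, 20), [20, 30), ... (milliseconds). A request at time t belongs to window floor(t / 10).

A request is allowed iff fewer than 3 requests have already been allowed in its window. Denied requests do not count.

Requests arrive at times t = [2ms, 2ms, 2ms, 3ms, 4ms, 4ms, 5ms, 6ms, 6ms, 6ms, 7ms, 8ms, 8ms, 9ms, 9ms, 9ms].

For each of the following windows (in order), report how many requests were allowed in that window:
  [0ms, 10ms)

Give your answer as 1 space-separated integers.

Answer: 3

Derivation:
Processing requests:
  req#1 t=2ms (window 0): ALLOW
  req#2 t=2ms (window 0): ALLOW
  req#3 t=2ms (window 0): ALLOW
  req#4 t=3ms (window 0): DENY
  req#5 t=4ms (window 0): DENY
  req#6 t=4ms (window 0): DENY
  req#7 t=5ms (window 0): DENY
  req#8 t=6ms (window 0): DENY
  req#9 t=6ms (window 0): DENY
  req#10 t=6ms (window 0): DENY
  req#11 t=7ms (window 0): DENY
  req#12 t=8ms (window 0): DENY
  req#13 t=8ms (window 0): DENY
  req#14 t=9ms (window 0): DENY
  req#15 t=9ms (window 0): DENY
  req#16 t=9ms (window 0): DENY

Allowed counts by window: 3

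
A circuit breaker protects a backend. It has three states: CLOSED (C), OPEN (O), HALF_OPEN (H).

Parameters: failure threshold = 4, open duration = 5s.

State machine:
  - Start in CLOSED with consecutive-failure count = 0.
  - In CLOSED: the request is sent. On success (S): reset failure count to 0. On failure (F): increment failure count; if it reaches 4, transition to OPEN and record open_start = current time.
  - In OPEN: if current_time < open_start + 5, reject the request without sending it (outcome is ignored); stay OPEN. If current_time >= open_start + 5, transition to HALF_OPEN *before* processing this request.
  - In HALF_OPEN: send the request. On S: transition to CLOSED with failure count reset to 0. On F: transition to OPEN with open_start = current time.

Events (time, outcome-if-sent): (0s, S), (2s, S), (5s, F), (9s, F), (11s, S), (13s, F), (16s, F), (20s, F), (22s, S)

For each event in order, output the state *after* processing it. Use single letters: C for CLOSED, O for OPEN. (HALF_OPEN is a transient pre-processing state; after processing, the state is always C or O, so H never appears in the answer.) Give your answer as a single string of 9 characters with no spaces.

State after each event:
  event#1 t=0s outcome=S: state=CLOSED
  event#2 t=2s outcome=S: state=CLOSED
  event#3 t=5s outcome=F: state=CLOSED
  event#4 t=9s outcome=F: state=CLOSED
  event#5 t=11s outcome=S: state=CLOSED
  event#6 t=13s outcome=F: state=CLOSED
  event#7 t=16s outcome=F: state=CLOSED
  event#8 t=20s outcome=F: state=CLOSED
  event#9 t=22s outcome=S: state=CLOSED

Answer: CCCCCCCCC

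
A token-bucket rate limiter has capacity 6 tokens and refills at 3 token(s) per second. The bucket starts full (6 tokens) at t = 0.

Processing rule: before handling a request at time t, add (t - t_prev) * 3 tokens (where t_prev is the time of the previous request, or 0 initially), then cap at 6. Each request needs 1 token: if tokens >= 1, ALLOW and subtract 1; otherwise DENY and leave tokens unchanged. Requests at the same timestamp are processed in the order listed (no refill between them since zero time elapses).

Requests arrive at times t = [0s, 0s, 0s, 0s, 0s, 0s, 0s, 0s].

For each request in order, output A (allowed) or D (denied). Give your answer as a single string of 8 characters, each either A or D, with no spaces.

Simulating step by step:
  req#1 t=0s: ALLOW
  req#2 t=0s: ALLOW
  req#3 t=0s: ALLOW
  req#4 t=0s: ALLOW
  req#5 t=0s: ALLOW
  req#6 t=0s: ALLOW
  req#7 t=0s: DENY
  req#8 t=0s: DENY

Answer: AAAAAADD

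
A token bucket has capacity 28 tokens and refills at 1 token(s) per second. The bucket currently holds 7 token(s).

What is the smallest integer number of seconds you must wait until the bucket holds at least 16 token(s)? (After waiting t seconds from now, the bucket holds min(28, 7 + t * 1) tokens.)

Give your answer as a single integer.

Need 7 + t * 1 >= 16, so t >= 9/1.
Smallest integer t = ceil(9/1) = 9.

Answer: 9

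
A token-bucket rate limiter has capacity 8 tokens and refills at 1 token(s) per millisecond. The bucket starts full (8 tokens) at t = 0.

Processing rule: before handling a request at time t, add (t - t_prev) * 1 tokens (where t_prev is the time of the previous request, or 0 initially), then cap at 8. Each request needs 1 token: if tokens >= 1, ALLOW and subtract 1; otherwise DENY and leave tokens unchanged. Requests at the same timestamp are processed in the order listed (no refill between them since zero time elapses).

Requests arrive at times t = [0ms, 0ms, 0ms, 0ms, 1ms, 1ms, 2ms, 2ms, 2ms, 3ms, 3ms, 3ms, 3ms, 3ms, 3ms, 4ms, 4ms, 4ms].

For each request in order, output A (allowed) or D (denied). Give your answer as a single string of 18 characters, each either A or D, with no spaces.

Answer: AAAAAAAAAAADDDDADD

Derivation:
Simulating step by step:
  req#1 t=0ms: ALLOW
  req#2 t=0ms: ALLOW
  req#3 t=0ms: ALLOW
  req#4 t=0ms: ALLOW
  req#5 t=1ms: ALLOW
  req#6 t=1ms: ALLOW
  req#7 t=2ms: ALLOW
  req#8 t=2ms: ALLOW
  req#9 t=2ms: ALLOW
  req#10 t=3ms: ALLOW
  req#11 t=3ms: ALLOW
  req#12 t=3ms: DENY
  req#13 t=3ms: DENY
  req#14 t=3ms: DENY
  req#15 t=3ms: DENY
  req#16 t=4ms: ALLOW
  req#17 t=4ms: DENY
  req#18 t=4ms: DENY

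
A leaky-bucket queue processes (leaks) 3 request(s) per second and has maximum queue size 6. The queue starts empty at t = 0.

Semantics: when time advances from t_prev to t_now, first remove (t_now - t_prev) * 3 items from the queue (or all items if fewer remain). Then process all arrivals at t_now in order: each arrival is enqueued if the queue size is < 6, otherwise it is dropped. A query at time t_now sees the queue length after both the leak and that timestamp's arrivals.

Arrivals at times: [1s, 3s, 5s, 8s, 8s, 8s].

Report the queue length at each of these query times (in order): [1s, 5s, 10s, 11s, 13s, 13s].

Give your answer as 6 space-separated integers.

Queue lengths at query times:
  query t=1s: backlog = 1
  query t=5s: backlog = 1
  query t=10s: backlog = 0
  query t=11s: backlog = 0
  query t=13s: backlog = 0
  query t=13s: backlog = 0

Answer: 1 1 0 0 0 0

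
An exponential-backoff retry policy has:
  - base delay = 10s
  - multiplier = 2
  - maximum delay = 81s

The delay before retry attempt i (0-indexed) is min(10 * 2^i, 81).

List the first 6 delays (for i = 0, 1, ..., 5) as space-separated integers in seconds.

Computing each delay:
  i=0: min(10*2^0, 81) = 10
  i=1: min(10*2^1, 81) = 20
  i=2: min(10*2^2, 81) = 40
  i=3: min(10*2^3, 81) = 80
  i=4: min(10*2^4, 81) = 81
  i=5: min(10*2^5, 81) = 81

Answer: 10 20 40 80 81 81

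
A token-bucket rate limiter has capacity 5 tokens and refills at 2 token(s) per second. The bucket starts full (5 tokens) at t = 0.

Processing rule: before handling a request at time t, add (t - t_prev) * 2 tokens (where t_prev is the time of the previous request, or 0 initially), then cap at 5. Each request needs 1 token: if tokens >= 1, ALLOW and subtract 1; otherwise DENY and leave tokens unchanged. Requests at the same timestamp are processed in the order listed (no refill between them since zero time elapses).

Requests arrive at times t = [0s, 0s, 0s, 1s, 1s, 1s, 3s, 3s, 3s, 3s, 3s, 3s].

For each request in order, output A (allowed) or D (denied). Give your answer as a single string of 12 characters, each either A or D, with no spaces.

Simulating step by step:
  req#1 t=0s: ALLOW
  req#2 t=0s: ALLOW
  req#3 t=0s: ALLOW
  req#4 t=1s: ALLOW
  req#5 t=1s: ALLOW
  req#6 t=1s: ALLOW
  req#7 t=3s: ALLOW
  req#8 t=3s: ALLOW
  req#9 t=3s: ALLOW
  req#10 t=3s: ALLOW
  req#11 t=3s: ALLOW
  req#12 t=3s: DENY

Answer: AAAAAAAAAAAD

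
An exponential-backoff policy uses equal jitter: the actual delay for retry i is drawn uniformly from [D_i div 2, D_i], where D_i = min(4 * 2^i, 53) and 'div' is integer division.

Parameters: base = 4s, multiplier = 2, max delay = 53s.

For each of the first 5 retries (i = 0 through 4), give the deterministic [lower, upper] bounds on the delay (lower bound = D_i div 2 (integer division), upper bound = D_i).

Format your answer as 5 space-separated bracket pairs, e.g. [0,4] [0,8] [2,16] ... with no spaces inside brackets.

Answer: [2,4] [4,8] [8,16] [16,32] [26,53]

Derivation:
Computing bounds per retry:
  i=0: D_i=min(4*2^0,53)=4, bounds=[2,4]
  i=1: D_i=min(4*2^1,53)=8, bounds=[4,8]
  i=2: D_i=min(4*2^2,53)=16, bounds=[8,16]
  i=3: D_i=min(4*2^3,53)=32, bounds=[16,32]
  i=4: D_i=min(4*2^4,53)=53, bounds=[26,53]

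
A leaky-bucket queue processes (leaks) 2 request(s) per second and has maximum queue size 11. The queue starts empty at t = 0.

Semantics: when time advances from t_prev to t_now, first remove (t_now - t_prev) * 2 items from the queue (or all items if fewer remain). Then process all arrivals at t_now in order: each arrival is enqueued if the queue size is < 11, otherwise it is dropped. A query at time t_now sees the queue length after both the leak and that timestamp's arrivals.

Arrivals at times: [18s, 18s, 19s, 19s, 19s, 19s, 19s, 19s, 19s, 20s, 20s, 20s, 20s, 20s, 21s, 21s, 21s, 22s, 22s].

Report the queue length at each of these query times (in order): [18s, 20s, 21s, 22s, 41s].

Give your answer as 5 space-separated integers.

Answer: 2 10 11 11 0

Derivation:
Queue lengths at query times:
  query t=18s: backlog = 2
  query t=20s: backlog = 10
  query t=21s: backlog = 11
  query t=22s: backlog = 11
  query t=41s: backlog = 0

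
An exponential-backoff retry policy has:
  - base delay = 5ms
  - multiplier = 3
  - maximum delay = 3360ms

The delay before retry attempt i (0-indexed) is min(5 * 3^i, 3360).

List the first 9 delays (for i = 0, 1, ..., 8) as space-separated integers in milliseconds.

Computing each delay:
  i=0: min(5*3^0, 3360) = 5
  i=1: min(5*3^1, 3360) = 15
  i=2: min(5*3^2, 3360) = 45
  i=3: min(5*3^3, 3360) = 135
  i=4: min(5*3^4, 3360) = 405
  i=5: min(5*3^5, 3360) = 1215
  i=6: min(5*3^6, 3360) = 3360
  i=7: min(5*3^7, 3360) = 3360
  i=8: min(5*3^8, 3360) = 3360

Answer: 5 15 45 135 405 1215 3360 3360 3360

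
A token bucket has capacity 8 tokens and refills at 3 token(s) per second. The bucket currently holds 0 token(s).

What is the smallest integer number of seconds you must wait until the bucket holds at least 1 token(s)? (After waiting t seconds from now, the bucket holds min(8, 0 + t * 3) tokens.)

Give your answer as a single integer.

Answer: 1

Derivation:
Need 0 + t * 3 >= 1, so t >= 1/3.
Smallest integer t = ceil(1/3) = 1.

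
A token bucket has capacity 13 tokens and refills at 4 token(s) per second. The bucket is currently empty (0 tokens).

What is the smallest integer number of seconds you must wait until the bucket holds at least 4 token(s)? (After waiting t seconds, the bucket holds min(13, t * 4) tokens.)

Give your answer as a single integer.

Answer: 1

Derivation:
Need t * 4 >= 4, so t >= 4/4.
Smallest integer t = ceil(4/4) = 1.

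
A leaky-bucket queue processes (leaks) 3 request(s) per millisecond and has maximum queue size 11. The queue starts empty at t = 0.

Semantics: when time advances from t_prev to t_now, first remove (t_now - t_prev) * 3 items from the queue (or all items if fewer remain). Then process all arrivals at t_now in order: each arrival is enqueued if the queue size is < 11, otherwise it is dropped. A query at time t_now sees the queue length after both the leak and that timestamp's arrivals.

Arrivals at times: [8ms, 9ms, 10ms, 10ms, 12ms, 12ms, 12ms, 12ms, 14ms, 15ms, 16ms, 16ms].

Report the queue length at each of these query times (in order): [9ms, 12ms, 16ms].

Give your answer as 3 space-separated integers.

Queue lengths at query times:
  query t=9ms: backlog = 1
  query t=12ms: backlog = 4
  query t=16ms: backlog = 2

Answer: 1 4 2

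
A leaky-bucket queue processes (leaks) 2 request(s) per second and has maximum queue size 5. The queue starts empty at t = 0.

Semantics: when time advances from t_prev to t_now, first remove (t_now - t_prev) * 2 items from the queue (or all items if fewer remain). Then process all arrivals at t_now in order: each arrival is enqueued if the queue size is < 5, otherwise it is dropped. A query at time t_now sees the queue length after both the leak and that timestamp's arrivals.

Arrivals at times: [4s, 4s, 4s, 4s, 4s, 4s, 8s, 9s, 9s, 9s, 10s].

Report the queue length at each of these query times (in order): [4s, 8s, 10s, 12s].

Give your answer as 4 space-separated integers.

Queue lengths at query times:
  query t=4s: backlog = 5
  query t=8s: backlog = 1
  query t=10s: backlog = 2
  query t=12s: backlog = 0

Answer: 5 1 2 0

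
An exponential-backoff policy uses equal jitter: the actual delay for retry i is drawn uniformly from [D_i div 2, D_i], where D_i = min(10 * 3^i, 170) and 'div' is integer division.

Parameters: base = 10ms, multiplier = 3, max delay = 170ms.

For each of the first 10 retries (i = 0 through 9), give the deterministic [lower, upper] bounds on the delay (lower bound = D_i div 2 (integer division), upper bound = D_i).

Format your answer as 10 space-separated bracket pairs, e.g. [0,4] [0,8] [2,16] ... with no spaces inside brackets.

Answer: [5,10] [15,30] [45,90] [85,170] [85,170] [85,170] [85,170] [85,170] [85,170] [85,170]

Derivation:
Computing bounds per retry:
  i=0: D_i=min(10*3^0,170)=10, bounds=[5,10]
  i=1: D_i=min(10*3^1,170)=30, bounds=[15,30]
  i=2: D_i=min(10*3^2,170)=90, bounds=[45,90]
  i=3: D_i=min(10*3^3,170)=170, bounds=[85,170]
  i=4: D_i=min(10*3^4,170)=170, bounds=[85,170]
  i=5: D_i=min(10*3^5,170)=170, bounds=[85,170]
  i=6: D_i=min(10*3^6,170)=170, bounds=[85,170]
  i=7: D_i=min(10*3^7,170)=170, bounds=[85,170]
  i=8: D_i=min(10*3^8,170)=170, bounds=[85,170]
  i=9: D_i=min(10*3^9,170)=170, bounds=[85,170]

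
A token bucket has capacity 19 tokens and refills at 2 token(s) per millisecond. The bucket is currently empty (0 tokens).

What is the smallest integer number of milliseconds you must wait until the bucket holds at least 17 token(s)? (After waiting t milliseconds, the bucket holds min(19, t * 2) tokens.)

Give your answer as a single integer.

Need t * 2 >= 17, so t >= 17/2.
Smallest integer t = ceil(17/2) = 9.

Answer: 9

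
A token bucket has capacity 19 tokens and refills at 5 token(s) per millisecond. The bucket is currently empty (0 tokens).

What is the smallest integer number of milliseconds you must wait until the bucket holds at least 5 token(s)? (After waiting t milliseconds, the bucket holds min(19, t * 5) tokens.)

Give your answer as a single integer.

Answer: 1

Derivation:
Need t * 5 >= 5, so t >= 5/5.
Smallest integer t = ceil(5/5) = 1.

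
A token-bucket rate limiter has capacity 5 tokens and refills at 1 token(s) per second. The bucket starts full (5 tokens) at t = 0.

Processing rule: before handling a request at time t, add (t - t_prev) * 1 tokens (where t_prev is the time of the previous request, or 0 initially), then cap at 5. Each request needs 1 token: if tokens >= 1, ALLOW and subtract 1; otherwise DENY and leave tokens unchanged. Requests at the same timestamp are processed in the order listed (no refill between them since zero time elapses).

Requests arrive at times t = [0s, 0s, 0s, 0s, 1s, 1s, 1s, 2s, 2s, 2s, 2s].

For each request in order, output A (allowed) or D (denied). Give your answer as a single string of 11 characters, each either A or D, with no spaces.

Simulating step by step:
  req#1 t=0s: ALLOW
  req#2 t=0s: ALLOW
  req#3 t=0s: ALLOW
  req#4 t=0s: ALLOW
  req#5 t=1s: ALLOW
  req#6 t=1s: ALLOW
  req#7 t=1s: DENY
  req#8 t=2s: ALLOW
  req#9 t=2s: DENY
  req#10 t=2s: DENY
  req#11 t=2s: DENY

Answer: AAAAAADADDD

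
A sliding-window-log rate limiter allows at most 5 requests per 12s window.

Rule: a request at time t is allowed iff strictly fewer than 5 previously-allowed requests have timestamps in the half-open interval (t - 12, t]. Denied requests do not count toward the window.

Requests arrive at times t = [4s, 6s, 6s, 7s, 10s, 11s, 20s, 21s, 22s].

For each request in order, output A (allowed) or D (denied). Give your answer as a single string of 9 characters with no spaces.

Tracking allowed requests in the window:
  req#1 t=4s: ALLOW
  req#2 t=6s: ALLOW
  req#3 t=6s: ALLOW
  req#4 t=7s: ALLOW
  req#5 t=10s: ALLOW
  req#6 t=11s: DENY
  req#7 t=20s: ALLOW
  req#8 t=21s: ALLOW
  req#9 t=22s: ALLOW

Answer: AAAAADAAA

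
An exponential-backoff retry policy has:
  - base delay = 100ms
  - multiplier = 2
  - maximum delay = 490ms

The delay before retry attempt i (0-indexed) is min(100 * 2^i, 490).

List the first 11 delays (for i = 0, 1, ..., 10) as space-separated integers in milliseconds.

Computing each delay:
  i=0: min(100*2^0, 490) = 100
  i=1: min(100*2^1, 490) = 200
  i=2: min(100*2^2, 490) = 400
  i=3: min(100*2^3, 490) = 490
  i=4: min(100*2^4, 490) = 490
  i=5: min(100*2^5, 490) = 490
  i=6: min(100*2^6, 490) = 490
  i=7: min(100*2^7, 490) = 490
  i=8: min(100*2^8, 490) = 490
  i=9: min(100*2^9, 490) = 490
  i=10: min(100*2^10, 490) = 490

Answer: 100 200 400 490 490 490 490 490 490 490 490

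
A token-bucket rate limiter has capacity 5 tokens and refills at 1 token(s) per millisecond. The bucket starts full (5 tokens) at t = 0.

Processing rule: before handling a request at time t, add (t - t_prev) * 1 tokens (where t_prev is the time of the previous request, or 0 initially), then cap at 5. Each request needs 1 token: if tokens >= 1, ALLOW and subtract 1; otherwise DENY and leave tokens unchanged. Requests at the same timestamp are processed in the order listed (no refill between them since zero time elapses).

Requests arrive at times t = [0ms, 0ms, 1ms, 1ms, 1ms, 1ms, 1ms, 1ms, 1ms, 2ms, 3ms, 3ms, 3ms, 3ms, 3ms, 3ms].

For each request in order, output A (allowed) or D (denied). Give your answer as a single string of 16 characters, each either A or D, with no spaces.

Answer: AAAAAADDDAADDDDD

Derivation:
Simulating step by step:
  req#1 t=0ms: ALLOW
  req#2 t=0ms: ALLOW
  req#3 t=1ms: ALLOW
  req#4 t=1ms: ALLOW
  req#5 t=1ms: ALLOW
  req#6 t=1ms: ALLOW
  req#7 t=1ms: DENY
  req#8 t=1ms: DENY
  req#9 t=1ms: DENY
  req#10 t=2ms: ALLOW
  req#11 t=3ms: ALLOW
  req#12 t=3ms: DENY
  req#13 t=3ms: DENY
  req#14 t=3ms: DENY
  req#15 t=3ms: DENY
  req#16 t=3ms: DENY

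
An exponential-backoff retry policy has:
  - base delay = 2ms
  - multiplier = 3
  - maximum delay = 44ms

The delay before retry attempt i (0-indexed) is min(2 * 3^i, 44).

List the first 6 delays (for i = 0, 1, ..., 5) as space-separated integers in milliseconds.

Answer: 2 6 18 44 44 44

Derivation:
Computing each delay:
  i=0: min(2*3^0, 44) = 2
  i=1: min(2*3^1, 44) = 6
  i=2: min(2*3^2, 44) = 18
  i=3: min(2*3^3, 44) = 44
  i=4: min(2*3^4, 44) = 44
  i=5: min(2*3^5, 44) = 44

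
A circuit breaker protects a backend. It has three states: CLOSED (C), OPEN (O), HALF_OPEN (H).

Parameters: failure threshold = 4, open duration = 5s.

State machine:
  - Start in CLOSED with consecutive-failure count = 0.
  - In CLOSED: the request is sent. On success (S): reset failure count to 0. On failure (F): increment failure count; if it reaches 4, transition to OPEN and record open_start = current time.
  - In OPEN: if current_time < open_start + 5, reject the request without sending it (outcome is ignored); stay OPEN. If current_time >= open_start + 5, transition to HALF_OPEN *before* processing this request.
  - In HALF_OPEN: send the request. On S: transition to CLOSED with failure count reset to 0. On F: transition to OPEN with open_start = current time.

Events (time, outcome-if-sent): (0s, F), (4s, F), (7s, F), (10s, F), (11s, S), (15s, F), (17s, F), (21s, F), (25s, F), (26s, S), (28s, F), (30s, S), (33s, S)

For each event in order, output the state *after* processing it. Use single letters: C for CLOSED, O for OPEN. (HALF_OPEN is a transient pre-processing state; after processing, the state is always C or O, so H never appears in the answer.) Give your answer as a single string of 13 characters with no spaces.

Answer: CCCOOOOOOCCCC

Derivation:
State after each event:
  event#1 t=0s outcome=F: state=CLOSED
  event#2 t=4s outcome=F: state=CLOSED
  event#3 t=7s outcome=F: state=CLOSED
  event#4 t=10s outcome=F: state=OPEN
  event#5 t=11s outcome=S: state=OPEN
  event#6 t=15s outcome=F: state=OPEN
  event#7 t=17s outcome=F: state=OPEN
  event#8 t=21s outcome=F: state=OPEN
  event#9 t=25s outcome=F: state=OPEN
  event#10 t=26s outcome=S: state=CLOSED
  event#11 t=28s outcome=F: state=CLOSED
  event#12 t=30s outcome=S: state=CLOSED
  event#13 t=33s outcome=S: state=CLOSED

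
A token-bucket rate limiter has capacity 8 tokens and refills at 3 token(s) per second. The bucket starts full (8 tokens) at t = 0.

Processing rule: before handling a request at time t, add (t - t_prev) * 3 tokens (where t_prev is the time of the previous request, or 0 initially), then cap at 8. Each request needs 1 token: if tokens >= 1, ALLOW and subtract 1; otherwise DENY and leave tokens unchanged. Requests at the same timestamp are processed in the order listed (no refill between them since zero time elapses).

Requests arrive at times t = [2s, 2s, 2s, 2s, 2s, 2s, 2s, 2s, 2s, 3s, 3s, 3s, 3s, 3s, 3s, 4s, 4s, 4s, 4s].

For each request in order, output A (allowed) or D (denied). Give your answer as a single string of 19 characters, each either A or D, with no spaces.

Simulating step by step:
  req#1 t=2s: ALLOW
  req#2 t=2s: ALLOW
  req#3 t=2s: ALLOW
  req#4 t=2s: ALLOW
  req#5 t=2s: ALLOW
  req#6 t=2s: ALLOW
  req#7 t=2s: ALLOW
  req#8 t=2s: ALLOW
  req#9 t=2s: DENY
  req#10 t=3s: ALLOW
  req#11 t=3s: ALLOW
  req#12 t=3s: ALLOW
  req#13 t=3s: DENY
  req#14 t=3s: DENY
  req#15 t=3s: DENY
  req#16 t=4s: ALLOW
  req#17 t=4s: ALLOW
  req#18 t=4s: ALLOW
  req#19 t=4s: DENY

Answer: AAAAAAAADAAADDDAAAD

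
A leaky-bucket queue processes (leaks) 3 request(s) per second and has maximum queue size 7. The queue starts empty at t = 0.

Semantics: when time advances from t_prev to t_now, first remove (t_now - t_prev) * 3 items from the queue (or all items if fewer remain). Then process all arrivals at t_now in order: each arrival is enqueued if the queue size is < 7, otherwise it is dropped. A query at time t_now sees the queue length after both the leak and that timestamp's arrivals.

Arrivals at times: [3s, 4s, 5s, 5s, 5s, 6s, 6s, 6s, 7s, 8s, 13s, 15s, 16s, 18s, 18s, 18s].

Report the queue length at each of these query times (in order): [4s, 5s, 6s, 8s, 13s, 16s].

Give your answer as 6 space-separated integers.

Answer: 1 3 3 1 1 1

Derivation:
Queue lengths at query times:
  query t=4s: backlog = 1
  query t=5s: backlog = 3
  query t=6s: backlog = 3
  query t=8s: backlog = 1
  query t=13s: backlog = 1
  query t=16s: backlog = 1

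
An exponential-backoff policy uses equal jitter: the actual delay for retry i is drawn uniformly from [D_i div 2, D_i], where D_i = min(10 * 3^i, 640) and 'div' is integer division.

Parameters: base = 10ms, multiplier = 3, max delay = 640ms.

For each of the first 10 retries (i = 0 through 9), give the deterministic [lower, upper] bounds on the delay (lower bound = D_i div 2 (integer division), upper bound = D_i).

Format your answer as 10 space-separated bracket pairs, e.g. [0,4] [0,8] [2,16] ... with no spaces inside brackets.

Answer: [5,10] [15,30] [45,90] [135,270] [320,640] [320,640] [320,640] [320,640] [320,640] [320,640]

Derivation:
Computing bounds per retry:
  i=0: D_i=min(10*3^0,640)=10, bounds=[5,10]
  i=1: D_i=min(10*3^1,640)=30, bounds=[15,30]
  i=2: D_i=min(10*3^2,640)=90, bounds=[45,90]
  i=3: D_i=min(10*3^3,640)=270, bounds=[135,270]
  i=4: D_i=min(10*3^4,640)=640, bounds=[320,640]
  i=5: D_i=min(10*3^5,640)=640, bounds=[320,640]
  i=6: D_i=min(10*3^6,640)=640, bounds=[320,640]
  i=7: D_i=min(10*3^7,640)=640, bounds=[320,640]
  i=8: D_i=min(10*3^8,640)=640, bounds=[320,640]
  i=9: D_i=min(10*3^9,640)=640, bounds=[320,640]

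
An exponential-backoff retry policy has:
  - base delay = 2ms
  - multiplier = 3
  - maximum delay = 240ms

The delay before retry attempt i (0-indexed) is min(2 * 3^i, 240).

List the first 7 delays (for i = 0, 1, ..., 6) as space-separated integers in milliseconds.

Answer: 2 6 18 54 162 240 240

Derivation:
Computing each delay:
  i=0: min(2*3^0, 240) = 2
  i=1: min(2*3^1, 240) = 6
  i=2: min(2*3^2, 240) = 18
  i=3: min(2*3^3, 240) = 54
  i=4: min(2*3^4, 240) = 162
  i=5: min(2*3^5, 240) = 240
  i=6: min(2*3^6, 240) = 240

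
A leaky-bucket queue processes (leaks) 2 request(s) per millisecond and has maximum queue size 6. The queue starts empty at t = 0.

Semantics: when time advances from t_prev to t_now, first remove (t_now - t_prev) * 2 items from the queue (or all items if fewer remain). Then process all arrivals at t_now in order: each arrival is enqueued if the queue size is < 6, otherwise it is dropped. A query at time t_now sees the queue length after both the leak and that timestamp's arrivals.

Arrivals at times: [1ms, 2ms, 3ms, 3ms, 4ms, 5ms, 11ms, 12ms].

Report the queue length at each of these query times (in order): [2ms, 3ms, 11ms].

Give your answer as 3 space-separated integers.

Queue lengths at query times:
  query t=2ms: backlog = 1
  query t=3ms: backlog = 2
  query t=11ms: backlog = 1

Answer: 1 2 1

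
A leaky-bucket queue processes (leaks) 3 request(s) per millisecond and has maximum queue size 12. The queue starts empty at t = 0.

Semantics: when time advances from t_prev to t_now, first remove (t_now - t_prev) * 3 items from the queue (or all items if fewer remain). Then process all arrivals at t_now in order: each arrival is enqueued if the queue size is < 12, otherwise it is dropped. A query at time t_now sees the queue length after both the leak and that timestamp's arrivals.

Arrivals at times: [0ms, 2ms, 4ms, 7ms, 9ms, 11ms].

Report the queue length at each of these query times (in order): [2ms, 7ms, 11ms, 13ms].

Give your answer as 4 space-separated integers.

Answer: 1 1 1 0

Derivation:
Queue lengths at query times:
  query t=2ms: backlog = 1
  query t=7ms: backlog = 1
  query t=11ms: backlog = 1
  query t=13ms: backlog = 0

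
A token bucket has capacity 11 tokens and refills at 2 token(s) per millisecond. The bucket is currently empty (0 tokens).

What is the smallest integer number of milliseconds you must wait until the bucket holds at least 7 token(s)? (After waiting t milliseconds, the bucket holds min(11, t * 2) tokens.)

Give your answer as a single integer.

Answer: 4

Derivation:
Need t * 2 >= 7, so t >= 7/2.
Smallest integer t = ceil(7/2) = 4.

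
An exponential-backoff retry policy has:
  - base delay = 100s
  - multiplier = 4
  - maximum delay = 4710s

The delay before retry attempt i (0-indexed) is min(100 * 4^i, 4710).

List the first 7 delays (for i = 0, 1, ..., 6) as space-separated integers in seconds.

Answer: 100 400 1600 4710 4710 4710 4710

Derivation:
Computing each delay:
  i=0: min(100*4^0, 4710) = 100
  i=1: min(100*4^1, 4710) = 400
  i=2: min(100*4^2, 4710) = 1600
  i=3: min(100*4^3, 4710) = 4710
  i=4: min(100*4^4, 4710) = 4710
  i=5: min(100*4^5, 4710) = 4710
  i=6: min(100*4^6, 4710) = 4710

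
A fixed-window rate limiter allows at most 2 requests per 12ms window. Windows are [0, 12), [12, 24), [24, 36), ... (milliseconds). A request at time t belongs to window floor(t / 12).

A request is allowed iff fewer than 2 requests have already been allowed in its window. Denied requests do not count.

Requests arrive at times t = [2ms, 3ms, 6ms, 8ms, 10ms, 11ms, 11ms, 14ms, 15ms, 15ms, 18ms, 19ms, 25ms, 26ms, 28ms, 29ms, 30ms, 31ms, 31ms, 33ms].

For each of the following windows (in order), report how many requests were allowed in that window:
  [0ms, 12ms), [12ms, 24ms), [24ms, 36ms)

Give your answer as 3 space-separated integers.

Processing requests:
  req#1 t=2ms (window 0): ALLOW
  req#2 t=3ms (window 0): ALLOW
  req#3 t=6ms (window 0): DENY
  req#4 t=8ms (window 0): DENY
  req#5 t=10ms (window 0): DENY
  req#6 t=11ms (window 0): DENY
  req#7 t=11ms (window 0): DENY
  req#8 t=14ms (window 1): ALLOW
  req#9 t=15ms (window 1): ALLOW
  req#10 t=15ms (window 1): DENY
  req#11 t=18ms (window 1): DENY
  req#12 t=19ms (window 1): DENY
  req#13 t=25ms (window 2): ALLOW
  req#14 t=26ms (window 2): ALLOW
  req#15 t=28ms (window 2): DENY
  req#16 t=29ms (window 2): DENY
  req#17 t=30ms (window 2): DENY
  req#18 t=31ms (window 2): DENY
  req#19 t=31ms (window 2): DENY
  req#20 t=33ms (window 2): DENY

Allowed counts by window: 2 2 2

Answer: 2 2 2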